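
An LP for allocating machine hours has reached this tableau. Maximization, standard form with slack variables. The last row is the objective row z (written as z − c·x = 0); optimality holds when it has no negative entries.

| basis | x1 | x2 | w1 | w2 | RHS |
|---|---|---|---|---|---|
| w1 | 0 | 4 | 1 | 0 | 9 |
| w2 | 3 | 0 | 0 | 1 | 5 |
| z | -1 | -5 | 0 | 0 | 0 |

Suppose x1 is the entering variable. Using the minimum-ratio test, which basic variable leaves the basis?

Column x1 entries and ratios — w1: 0 ≤ 0, skip; w2: 5/3 = 5/3.
Smallest ratio is 5/3 in the row of w2, so w2 leaves.

w2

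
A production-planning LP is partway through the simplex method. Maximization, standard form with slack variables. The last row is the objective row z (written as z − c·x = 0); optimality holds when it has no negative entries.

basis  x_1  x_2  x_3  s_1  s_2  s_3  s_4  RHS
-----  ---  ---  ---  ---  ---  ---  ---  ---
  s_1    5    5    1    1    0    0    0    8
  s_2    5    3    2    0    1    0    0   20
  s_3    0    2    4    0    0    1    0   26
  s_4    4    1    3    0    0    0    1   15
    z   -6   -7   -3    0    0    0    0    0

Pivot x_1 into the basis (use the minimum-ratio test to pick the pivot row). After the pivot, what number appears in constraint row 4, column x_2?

-3

Ratio test on column x_1 — row 1: 8/5 = 8/5; row 2: 20/5 = 4; row 3: entry 0 ≤ 0; row 4: 15/4 = 15/4. Minimum is 8/5 at row 1 (s_1 leaves); pivot element 5.
Divide row 1 by 5; eliminate column x_1 from the other rows.
Row 4 update in column x_2: 1 − 4·1 = -3.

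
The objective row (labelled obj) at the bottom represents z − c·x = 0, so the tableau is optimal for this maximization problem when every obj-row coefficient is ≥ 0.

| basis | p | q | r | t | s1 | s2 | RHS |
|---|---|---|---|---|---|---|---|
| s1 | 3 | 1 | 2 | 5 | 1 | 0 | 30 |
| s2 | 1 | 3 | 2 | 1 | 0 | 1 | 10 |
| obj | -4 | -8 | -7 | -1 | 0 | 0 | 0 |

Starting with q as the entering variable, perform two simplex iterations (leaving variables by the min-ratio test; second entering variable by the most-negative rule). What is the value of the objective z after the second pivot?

Ratio test on column q — row 1: 30/1 = 30; row 2: 10/3 = 10/3. Minimum is 10/3 at row 2 (s2 leaves); pivot element 3.
Pivot on row 2; the obj-row RHS becomes 0 − (-8)·(10/3) = 80/3.
Next entering variable (most negative obj-row entry -5/3): r.
Ratio test on column r — row 1: (80/3)/(4/3) = 20; row 2: (10/3)/(2/3) = 5. Minimum is 5 at row 2 (q leaves); pivot element 2/3.
After the second pivot the obj-row RHS is 80/3 − (-5/3)·5 = 35.

35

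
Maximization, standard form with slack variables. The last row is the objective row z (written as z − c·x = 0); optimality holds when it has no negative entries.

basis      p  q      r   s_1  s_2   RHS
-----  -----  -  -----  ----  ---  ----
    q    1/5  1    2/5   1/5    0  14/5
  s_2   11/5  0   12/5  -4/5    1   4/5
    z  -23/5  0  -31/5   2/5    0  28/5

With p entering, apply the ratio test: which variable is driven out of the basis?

Column p entries and ratios — q: (14/5)/(1/5) = 14; s_2: (4/5)/(11/5) = 4/11.
Smallest ratio is 4/11 in the row of s_2, so s_2 leaves.

s_2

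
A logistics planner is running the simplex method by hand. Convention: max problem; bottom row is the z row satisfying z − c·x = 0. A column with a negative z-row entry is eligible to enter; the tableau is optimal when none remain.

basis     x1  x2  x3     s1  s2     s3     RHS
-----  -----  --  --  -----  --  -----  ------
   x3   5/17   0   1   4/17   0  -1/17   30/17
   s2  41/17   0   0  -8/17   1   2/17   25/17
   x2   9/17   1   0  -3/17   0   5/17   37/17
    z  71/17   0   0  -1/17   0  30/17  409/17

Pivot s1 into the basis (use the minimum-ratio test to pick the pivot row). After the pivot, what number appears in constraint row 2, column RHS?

5

Ratio test on column s1 — row 1: (30/17)/(4/17) = 15/2; row 2: entry -8/17 ≤ 0; row 3: entry -3/17 ≤ 0. Minimum is 15/2 at row 1 (x3 leaves); pivot element 4/17.
Divide row 1 by 4/17; eliminate column s1 from the other rows.
Row 2 update in column RHS: 25/17 − (-8/17)·(15/2) = 5.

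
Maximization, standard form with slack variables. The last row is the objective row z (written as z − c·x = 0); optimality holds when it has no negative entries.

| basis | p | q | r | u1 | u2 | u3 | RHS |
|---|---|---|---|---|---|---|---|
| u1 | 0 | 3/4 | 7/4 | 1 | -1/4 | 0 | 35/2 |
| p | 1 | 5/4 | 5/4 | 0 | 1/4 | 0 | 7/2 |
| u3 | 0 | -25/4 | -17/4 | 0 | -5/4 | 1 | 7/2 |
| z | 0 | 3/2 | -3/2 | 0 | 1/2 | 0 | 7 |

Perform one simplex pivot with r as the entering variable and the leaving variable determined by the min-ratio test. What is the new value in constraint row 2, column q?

Ratio test on column r — row 1: (35/2)/(7/4) = 10; row 2: (7/2)/(5/4) = 14/5; row 3: entry -17/4 ≤ 0. Minimum is 14/5 at row 2 (p leaves); pivot element 5/4.
Divide row 2 by 5/4; eliminate column r from the other rows.
In the new row 2, the q entry is the old entry divided by the pivot: (5/4)/(5/4) = 1.

1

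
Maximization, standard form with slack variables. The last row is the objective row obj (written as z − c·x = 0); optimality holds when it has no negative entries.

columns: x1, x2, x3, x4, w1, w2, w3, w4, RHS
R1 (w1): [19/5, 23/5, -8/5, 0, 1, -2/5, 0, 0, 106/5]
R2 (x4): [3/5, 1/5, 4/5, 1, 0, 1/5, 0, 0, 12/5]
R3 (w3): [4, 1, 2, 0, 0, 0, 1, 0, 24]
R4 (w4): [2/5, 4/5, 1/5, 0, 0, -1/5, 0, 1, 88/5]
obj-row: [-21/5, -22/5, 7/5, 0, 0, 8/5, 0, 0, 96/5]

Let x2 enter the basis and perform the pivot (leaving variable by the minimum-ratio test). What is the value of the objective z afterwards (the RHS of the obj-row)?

Ratio test on column x2 — row 1: (106/5)/(23/5) = 106/23; row 2: (12/5)/(1/5) = 12; row 3: 24/1 = 24; row 4: (88/5)/(4/5) = 22. Minimum is 106/23 at row 1 (w1 leaves); pivot element 23/5.
Pivot on row 1; the obj-row RHS becomes 96/5 − (-22/5)·(106/23) = 908/23.

908/23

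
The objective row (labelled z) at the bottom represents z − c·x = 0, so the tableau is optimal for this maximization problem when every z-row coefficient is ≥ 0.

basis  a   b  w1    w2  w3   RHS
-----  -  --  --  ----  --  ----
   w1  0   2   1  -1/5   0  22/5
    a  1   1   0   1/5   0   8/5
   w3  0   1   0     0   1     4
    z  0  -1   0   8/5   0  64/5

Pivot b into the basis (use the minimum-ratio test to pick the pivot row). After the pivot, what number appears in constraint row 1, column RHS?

6/5

Ratio test on column b — row 1: (22/5)/2 = 11/5; row 2: (8/5)/1 = 8/5; row 3: 4/1 = 4. Minimum is 8/5 at row 2 (a leaves); pivot element 1.
Divide row 2 by 1; eliminate column b from the other rows.
Row 1 update in column RHS: 22/5 − 2·(8/5) = 6/5.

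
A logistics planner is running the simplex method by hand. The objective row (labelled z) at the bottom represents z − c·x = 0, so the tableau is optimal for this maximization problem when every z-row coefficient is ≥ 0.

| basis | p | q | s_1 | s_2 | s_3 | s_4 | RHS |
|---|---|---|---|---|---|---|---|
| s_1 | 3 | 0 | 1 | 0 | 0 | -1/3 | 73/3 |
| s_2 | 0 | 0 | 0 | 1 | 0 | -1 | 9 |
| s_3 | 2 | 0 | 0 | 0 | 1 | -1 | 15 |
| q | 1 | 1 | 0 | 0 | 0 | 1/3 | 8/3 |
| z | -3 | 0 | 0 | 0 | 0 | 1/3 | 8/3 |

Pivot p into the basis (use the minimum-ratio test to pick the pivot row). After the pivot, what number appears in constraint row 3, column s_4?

-5/3

Ratio test on column p — row 1: (73/3)/3 = 73/9; row 2: entry 0 ≤ 0; row 3: 15/2 = 15/2; row 4: (8/3)/1 = 8/3. Minimum is 8/3 at row 4 (q leaves); pivot element 1.
Divide row 4 by 1; eliminate column p from the other rows.
Row 3 update in column s_4: -1 − 2·(1/3) = -5/3.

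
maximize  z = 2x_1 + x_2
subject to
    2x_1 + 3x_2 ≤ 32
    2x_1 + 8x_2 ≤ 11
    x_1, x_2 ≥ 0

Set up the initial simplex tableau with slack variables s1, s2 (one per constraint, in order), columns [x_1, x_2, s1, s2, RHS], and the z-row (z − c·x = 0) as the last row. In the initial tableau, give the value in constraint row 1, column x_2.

Constraint 1 has coefficient 3 on x_2.

3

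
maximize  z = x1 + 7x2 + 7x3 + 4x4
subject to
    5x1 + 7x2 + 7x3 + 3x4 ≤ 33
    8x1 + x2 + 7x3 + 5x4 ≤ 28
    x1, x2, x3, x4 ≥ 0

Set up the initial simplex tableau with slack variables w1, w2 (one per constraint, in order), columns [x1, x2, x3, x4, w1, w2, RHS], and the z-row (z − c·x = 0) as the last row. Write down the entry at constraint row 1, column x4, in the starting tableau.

Constraint 1 has coefficient 3 on x4.

3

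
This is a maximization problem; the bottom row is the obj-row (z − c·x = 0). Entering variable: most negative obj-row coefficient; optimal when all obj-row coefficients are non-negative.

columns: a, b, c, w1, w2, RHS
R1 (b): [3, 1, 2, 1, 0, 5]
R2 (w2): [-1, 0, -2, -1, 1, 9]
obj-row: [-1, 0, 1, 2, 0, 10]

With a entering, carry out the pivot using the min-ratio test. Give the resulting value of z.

35/3

Ratio test on column a — row 1: 5/3 = 5/3; row 2: entry -1 ≤ 0. Minimum is 5/3 at row 1 (b leaves); pivot element 3.
Pivot on row 1; the obj-row RHS becomes 10 − (-1)·(5/3) = 35/3.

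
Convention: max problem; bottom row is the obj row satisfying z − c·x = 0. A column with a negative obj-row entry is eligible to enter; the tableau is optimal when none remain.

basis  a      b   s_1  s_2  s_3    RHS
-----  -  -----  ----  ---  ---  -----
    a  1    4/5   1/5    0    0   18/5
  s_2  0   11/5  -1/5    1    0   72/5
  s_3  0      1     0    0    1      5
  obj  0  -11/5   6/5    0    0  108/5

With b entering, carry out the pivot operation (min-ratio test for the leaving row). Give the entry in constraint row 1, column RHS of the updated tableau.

9/2

Ratio test on column b — row 1: (18/5)/(4/5) = 9/2; row 2: (72/5)/(11/5) = 72/11; row 3: 5/1 = 5. Minimum is 9/2 at row 1 (a leaves); pivot element 4/5.
Divide row 1 by 4/5; eliminate column b from the other rows.
In the new row 1, the RHS entry is the old entry divided by the pivot: (18/5)/(4/5) = 9/2.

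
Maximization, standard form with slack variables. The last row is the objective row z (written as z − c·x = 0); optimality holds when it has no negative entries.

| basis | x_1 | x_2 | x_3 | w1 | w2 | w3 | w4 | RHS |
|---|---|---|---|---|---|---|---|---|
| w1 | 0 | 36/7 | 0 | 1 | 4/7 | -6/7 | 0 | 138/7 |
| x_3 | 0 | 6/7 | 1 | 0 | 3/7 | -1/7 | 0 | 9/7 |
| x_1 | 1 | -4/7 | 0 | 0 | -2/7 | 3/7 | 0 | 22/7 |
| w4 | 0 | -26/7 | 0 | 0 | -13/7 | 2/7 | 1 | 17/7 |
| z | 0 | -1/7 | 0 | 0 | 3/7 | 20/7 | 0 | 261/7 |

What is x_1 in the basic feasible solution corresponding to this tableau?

22/7

x_1 is basic (row 3); its value is the RHS of that row, 22/7.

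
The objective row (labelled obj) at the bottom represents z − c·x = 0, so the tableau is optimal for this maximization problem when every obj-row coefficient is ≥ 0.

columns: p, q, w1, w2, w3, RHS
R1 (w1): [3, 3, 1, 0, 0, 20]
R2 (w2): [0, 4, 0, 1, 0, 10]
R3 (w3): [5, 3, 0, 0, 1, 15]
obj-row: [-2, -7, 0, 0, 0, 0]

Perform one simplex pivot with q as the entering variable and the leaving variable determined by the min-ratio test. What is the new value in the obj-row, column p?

Ratio test on column q — row 1: 20/3 = 20/3; row 2: 10/4 = 5/2; row 3: 15/3 = 5. Minimum is 5/2 at row 2 (w2 leaves); pivot element 4.
Divide row 2 by 4; eliminate column q from the other rows.
obj-row update in column p: -2 − (-7)·0 = -2.

-2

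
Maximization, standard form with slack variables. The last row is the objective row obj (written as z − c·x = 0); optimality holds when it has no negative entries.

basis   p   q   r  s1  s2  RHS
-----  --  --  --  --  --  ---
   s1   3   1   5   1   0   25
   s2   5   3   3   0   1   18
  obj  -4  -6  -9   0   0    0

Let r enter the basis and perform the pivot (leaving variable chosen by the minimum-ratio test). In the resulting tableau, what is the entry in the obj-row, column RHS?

45

Ratio test on column r — row 1: 25/5 = 5; row 2: 18/3 = 6. Minimum is 5 at row 1 (s1 leaves); pivot element 5.
Divide row 1 by 5; eliminate column r from the other rows.
obj-row update in column RHS: 0 − (-9)·5 = 45.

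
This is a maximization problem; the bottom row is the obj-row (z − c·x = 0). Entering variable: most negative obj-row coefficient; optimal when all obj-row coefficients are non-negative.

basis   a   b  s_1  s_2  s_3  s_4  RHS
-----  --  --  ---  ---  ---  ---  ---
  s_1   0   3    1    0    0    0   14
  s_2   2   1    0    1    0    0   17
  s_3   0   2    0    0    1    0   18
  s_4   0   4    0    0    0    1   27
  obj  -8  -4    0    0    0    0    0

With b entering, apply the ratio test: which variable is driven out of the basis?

s_1

Column b entries and ratios — s_1: 14/3 = 14/3; s_2: 17/1 = 17; s_3: 18/2 = 9; s_4: 27/4 = 27/4.
Smallest ratio is 14/3 in the row of s_1, so s_1 leaves.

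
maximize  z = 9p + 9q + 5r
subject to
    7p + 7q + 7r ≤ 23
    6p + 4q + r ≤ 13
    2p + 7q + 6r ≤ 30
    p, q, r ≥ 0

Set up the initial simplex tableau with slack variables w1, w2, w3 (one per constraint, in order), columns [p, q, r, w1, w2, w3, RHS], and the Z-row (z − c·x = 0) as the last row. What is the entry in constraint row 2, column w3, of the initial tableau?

Slack w3 belongs to constraint 3; its column is the unit vector e_3, so the entry in row 2 is 0.

0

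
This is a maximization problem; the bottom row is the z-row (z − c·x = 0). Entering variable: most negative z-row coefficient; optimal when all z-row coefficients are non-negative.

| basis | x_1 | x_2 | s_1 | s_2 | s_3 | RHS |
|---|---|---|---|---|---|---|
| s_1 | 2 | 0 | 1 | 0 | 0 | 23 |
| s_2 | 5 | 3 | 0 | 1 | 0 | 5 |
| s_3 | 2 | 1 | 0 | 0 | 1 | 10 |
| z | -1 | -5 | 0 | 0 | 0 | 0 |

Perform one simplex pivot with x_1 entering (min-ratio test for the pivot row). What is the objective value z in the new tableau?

Ratio test on column x_1 — row 1: 23/2 = 23/2; row 2: 5/5 = 1; row 3: 10/2 = 5. Minimum is 1 at row 2 (s_2 leaves); pivot element 5.
Pivot on row 2; the z-row RHS becomes 0 − (-1)·1 = 1.

1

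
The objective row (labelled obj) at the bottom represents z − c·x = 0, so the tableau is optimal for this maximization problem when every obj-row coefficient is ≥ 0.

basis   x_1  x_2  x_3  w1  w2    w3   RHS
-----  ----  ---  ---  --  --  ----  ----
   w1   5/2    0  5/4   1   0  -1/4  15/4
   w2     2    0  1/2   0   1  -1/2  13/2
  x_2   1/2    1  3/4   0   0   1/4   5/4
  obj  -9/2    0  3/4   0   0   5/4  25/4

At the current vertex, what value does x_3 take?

0

x_3 is not in the basis, so in the current basic feasible solution x_3 = 0.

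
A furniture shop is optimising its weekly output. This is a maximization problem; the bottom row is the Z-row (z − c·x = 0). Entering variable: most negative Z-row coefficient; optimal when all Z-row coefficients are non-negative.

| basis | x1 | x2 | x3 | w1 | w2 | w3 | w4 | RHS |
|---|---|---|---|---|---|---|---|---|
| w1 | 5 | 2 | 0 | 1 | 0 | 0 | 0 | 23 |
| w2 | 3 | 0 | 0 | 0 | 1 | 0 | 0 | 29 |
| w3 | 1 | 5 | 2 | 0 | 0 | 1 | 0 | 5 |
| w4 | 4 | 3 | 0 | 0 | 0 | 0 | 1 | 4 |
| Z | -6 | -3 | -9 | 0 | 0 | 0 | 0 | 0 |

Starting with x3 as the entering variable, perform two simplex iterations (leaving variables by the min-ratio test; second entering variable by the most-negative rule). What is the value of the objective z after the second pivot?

Ratio test on column x3 — row 1: entry 0 ≤ 0; row 2: entry 0 ≤ 0; row 3: 5/2 = 5/2; row 4: entry 0 ≤ 0. Minimum is 5/2 at row 3 (w3 leaves); pivot element 2.
Pivot on row 3; the Z-row RHS becomes 0 − (-9)·(5/2) = 45/2.
Next entering variable (most negative Z-row entry -3/2): x1.
Ratio test on column x1 — row 1: 23/5 = 23/5; row 2: 29/3 = 29/3; row 3: (5/2)/(1/2) = 5; row 4: 4/4 = 1. Minimum is 1 at row 4 (w4 leaves); pivot element 4.
After the second pivot the Z-row RHS is 45/2 − (-3/2)·1 = 24.

24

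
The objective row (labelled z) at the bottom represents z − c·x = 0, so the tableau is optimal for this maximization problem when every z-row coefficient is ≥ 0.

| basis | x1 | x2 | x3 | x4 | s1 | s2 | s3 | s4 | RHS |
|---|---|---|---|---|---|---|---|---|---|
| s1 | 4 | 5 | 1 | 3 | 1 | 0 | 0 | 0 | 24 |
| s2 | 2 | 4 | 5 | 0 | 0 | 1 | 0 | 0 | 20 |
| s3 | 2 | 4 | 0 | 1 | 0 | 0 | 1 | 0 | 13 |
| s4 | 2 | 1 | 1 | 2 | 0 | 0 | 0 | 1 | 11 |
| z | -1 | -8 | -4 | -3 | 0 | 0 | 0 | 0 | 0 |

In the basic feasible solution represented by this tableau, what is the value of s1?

24

s1 is basic (row 1); its value is the RHS of that row, 24.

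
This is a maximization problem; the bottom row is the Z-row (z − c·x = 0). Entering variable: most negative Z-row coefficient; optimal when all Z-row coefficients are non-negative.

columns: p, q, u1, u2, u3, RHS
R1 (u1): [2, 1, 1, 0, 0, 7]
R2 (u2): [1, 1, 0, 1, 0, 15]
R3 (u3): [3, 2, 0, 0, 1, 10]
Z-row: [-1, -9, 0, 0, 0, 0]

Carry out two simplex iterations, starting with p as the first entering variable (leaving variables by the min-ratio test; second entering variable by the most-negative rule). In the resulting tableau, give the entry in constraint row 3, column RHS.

5

Ratio test on column p — row 1: 7/2 = 7/2; row 2: 15/1 = 15; row 3: 10/3 = 10/3. Minimum is 10/3 at row 3 (u3 leaves); pivot element 3.
Divide row 3 by 3; eliminate column p from the other rows.
Second iteration: most negative Z-row entry is -25/3 in column q, so q enters.
Ratio test on column q — row 1: entry -1/3 ≤ 0; row 2: (35/3)/(1/3) = 35; row 3: (10/3)/(2/3) = 5. Minimum is 5 at row 3 (p leaves); pivot element 2/3.
Divide row 3 by 2/3; eliminate column q from the other rows.
After both pivots, the entry at constraint row 3, column RHS is 5.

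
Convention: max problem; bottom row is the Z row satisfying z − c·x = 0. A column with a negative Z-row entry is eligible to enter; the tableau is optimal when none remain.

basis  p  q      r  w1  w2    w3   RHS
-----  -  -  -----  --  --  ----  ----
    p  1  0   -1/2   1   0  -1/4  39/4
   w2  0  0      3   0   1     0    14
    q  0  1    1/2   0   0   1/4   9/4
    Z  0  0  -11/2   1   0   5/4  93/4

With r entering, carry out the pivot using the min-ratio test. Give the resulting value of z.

Ratio test on column r — row 1: entry -1/2 ≤ 0; row 2: 14/3 = 14/3; row 3: (9/4)/(1/2) = 9/2. Minimum is 9/2 at row 3 (q leaves); pivot element 1/2.
Pivot on row 3; the Z-row RHS becomes 93/4 − (-11/2)·(9/2) = 48.

48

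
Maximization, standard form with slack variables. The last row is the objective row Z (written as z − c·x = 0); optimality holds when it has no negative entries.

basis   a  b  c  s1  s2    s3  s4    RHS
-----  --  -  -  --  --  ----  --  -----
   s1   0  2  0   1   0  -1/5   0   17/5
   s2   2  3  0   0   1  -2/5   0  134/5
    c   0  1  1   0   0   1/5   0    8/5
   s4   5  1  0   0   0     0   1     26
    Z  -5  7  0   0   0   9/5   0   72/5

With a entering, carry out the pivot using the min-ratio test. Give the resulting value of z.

202/5

Ratio test on column a — row 1: entry 0 ≤ 0; row 2: (134/5)/2 = 67/5; row 3: entry 0 ≤ 0; row 4: 26/5 = 26/5. Minimum is 26/5 at row 4 (s4 leaves); pivot element 5.
Pivot on row 4; the Z-row RHS becomes 72/5 − (-5)·(26/5) = 202/5.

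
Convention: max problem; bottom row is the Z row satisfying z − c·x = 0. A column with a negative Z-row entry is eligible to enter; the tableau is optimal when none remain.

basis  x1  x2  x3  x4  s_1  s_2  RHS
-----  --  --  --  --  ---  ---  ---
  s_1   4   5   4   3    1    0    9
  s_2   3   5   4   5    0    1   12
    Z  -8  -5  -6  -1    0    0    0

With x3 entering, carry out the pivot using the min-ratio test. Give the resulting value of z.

Ratio test on column x3 — row 1: 9/4 = 9/4; row 2: 12/4 = 3. Minimum is 9/4 at row 1 (s_1 leaves); pivot element 4.
Pivot on row 1; the Z-row RHS becomes 0 − (-6)·(9/4) = 27/2.

27/2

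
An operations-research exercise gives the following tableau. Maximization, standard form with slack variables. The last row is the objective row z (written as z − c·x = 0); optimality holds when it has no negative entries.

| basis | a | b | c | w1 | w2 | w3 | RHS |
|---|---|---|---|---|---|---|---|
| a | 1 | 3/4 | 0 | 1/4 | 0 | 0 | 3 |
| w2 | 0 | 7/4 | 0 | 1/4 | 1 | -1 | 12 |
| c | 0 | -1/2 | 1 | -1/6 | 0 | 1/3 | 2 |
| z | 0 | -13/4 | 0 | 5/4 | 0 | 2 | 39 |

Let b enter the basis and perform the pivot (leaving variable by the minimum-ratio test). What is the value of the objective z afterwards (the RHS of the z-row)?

52

Ratio test on column b — row 1: 3/(3/4) = 4; row 2: 12/(7/4) = 48/7; row 3: entry -1/2 ≤ 0. Minimum is 4 at row 1 (a leaves); pivot element 3/4.
Pivot on row 1; the z-row RHS becomes 39 − (-13/4)·4 = 52.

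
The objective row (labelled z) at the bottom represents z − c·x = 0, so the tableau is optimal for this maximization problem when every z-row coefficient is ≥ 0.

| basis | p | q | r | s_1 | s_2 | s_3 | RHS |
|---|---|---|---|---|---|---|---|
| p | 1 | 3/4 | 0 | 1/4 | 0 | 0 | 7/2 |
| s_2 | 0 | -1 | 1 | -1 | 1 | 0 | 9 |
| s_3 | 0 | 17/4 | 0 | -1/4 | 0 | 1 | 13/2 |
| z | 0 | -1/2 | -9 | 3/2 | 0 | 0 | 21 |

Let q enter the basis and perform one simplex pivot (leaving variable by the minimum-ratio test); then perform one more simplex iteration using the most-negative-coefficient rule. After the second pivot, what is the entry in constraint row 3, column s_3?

4/17

Ratio test on column q — row 1: (7/2)/(3/4) = 14/3; row 2: entry -1 ≤ 0; row 3: (13/2)/(17/4) = 26/17. Minimum is 26/17 at row 3 (s_3 leaves); pivot element 17/4.
Divide row 3 by 17/4; eliminate column q from the other rows.
Second iteration: most negative z-row entry is -9 in column r, so r enters.
Ratio test on column r — row 1: entry 0 ≤ 0; row 2: (179/17)/1 = 179/17; row 3: entry 0 ≤ 0. Minimum is 179/17 at row 2 (s_2 leaves); pivot element 1.
Divide row 2 by 1; eliminate column r from the other rows.
After both pivots, the entry at constraint row 3, column s_3 is 4/17.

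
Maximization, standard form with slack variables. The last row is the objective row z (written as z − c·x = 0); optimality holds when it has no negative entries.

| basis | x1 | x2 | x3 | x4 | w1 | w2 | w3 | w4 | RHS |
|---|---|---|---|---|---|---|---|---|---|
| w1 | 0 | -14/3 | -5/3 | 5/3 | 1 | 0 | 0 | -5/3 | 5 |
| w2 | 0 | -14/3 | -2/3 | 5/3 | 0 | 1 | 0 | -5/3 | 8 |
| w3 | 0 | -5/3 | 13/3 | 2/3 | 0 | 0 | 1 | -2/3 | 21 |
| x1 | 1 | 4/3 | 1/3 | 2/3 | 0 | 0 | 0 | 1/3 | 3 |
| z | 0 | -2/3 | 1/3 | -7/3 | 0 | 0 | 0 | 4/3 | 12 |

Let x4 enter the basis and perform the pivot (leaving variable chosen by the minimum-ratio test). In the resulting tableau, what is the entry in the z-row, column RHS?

19

Ratio test on column x4 — row 1: 5/(5/3) = 3; row 2: 8/(5/3) = 24/5; row 3: 21/(2/3) = 63/2; row 4: 3/(2/3) = 9/2. Minimum is 3 at row 1 (w1 leaves); pivot element 5/3.
Divide row 1 by 5/3; eliminate column x4 from the other rows.
z-row update in column RHS: 12 − (-7/3)·3 = 19.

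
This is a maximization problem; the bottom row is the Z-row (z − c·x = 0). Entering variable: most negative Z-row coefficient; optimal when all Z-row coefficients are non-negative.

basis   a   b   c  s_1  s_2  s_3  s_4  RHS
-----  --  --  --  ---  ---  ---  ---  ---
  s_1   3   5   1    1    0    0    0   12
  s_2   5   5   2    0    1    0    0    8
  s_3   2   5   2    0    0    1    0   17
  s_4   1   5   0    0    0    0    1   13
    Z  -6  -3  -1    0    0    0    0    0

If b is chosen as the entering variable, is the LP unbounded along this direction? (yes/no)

no

Column b has positive entries in row(s) 1, 2, 3, 4, so the ratio test bounds it — not unbounded.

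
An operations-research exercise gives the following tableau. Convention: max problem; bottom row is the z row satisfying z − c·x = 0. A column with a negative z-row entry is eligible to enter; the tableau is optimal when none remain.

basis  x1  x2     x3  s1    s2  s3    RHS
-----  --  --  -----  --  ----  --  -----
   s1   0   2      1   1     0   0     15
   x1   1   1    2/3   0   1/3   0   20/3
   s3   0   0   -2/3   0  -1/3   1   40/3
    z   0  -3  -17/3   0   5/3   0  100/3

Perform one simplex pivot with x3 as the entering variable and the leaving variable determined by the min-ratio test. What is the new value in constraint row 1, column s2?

Ratio test on column x3 — row 1: 15/1 = 15; row 2: (20/3)/(2/3) = 10; row 3: entry -2/3 ≤ 0. Minimum is 10 at row 2 (x1 leaves); pivot element 2/3.
Divide row 2 by 2/3; eliminate column x3 from the other rows.
Row 1 update in column s2: 0 − 1·(1/2) = -1/2.

-1/2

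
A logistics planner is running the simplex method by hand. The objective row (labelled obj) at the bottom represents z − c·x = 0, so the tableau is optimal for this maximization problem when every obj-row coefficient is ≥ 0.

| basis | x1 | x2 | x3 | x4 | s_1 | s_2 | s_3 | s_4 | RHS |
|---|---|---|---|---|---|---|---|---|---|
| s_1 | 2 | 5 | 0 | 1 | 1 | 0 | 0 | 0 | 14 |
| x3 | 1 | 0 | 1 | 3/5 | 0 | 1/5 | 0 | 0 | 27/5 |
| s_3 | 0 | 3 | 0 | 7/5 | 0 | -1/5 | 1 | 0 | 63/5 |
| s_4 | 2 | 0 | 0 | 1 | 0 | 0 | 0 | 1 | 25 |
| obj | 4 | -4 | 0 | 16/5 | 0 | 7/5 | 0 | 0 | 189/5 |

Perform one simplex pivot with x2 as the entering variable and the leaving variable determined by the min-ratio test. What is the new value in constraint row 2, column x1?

1

Ratio test on column x2 — row 1: 14/5 = 14/5; row 2: entry 0 ≤ 0; row 3: (63/5)/3 = 21/5; row 4: entry 0 ≤ 0. Minimum is 14/5 at row 1 (s_1 leaves); pivot element 5.
Divide row 1 by 5; eliminate column x2 from the other rows.
Row 2 update in column x1: 1 − 0·(2/5) = 1.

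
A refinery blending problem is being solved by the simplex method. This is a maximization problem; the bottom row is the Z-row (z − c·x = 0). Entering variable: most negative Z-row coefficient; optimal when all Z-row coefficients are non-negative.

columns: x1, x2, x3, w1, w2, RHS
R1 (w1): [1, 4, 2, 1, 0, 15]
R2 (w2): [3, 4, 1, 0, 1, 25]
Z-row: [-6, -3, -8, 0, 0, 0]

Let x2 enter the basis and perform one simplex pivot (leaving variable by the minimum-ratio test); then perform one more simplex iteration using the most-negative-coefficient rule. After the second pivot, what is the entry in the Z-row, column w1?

Ratio test on column x2 — row 1: 15/4 = 15/4; row 2: 25/4 = 25/4. Minimum is 15/4 at row 1 (w1 leaves); pivot element 4.
Divide row 1 by 4; eliminate column x2 from the other rows.
Second iteration: most negative Z-row entry is -13/2 in column x3, so x3 enters.
Ratio test on column x3 — row 1: (15/4)/(1/2) = 15/2; row 2: entry -1 ≤ 0. Minimum is 15/2 at row 1 (x2 leaves); pivot element 1/2.
Divide row 1 by 1/2; eliminate column x3 from the other rows.
After both pivots, the entry at the Z-row, column w1 is 4.

4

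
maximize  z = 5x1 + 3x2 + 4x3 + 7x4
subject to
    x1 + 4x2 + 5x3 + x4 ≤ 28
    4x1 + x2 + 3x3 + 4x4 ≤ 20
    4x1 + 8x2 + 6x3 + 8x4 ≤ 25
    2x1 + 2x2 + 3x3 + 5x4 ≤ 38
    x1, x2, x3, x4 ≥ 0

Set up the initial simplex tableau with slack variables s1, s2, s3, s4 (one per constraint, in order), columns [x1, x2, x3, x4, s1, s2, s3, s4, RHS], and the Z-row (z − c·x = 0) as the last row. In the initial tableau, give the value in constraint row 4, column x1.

2

Constraint 4 has coefficient 2 on x1.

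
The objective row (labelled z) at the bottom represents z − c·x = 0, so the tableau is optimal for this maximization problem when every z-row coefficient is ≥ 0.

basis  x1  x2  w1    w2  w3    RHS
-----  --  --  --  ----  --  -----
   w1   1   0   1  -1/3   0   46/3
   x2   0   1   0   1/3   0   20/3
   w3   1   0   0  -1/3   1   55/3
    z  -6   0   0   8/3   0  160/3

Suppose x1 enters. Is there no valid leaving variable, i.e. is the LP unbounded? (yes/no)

Column x1 has positive entries in row(s) 1, 3, so the ratio test bounds it — not unbounded.

no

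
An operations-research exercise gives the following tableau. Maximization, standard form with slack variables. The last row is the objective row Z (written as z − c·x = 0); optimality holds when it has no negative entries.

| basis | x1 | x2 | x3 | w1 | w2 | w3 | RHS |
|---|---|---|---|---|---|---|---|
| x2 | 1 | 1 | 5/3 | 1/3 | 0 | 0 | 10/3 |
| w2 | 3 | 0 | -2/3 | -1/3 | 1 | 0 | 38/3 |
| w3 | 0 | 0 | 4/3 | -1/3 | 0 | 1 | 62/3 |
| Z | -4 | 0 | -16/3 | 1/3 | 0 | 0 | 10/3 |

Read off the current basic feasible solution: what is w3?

62/3

w3 is basic (row 3); its value is the RHS of that row, 62/3.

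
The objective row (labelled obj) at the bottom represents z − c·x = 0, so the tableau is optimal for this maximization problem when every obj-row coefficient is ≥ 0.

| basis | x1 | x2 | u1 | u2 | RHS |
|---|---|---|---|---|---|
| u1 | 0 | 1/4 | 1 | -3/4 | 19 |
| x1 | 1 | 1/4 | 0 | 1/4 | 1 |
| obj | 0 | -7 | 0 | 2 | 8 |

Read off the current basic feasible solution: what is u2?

u2 is not in the basis, so in the current basic feasible solution u2 = 0.

0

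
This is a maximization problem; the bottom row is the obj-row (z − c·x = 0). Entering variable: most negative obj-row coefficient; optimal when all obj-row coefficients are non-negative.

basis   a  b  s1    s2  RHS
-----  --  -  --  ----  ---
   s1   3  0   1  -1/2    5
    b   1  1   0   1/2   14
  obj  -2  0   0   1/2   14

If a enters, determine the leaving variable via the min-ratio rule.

Column a entries and ratios — s1: 5/3 = 5/3; b: 14/1 = 14.
Smallest ratio is 5/3 in the row of s1, so s1 leaves.

s1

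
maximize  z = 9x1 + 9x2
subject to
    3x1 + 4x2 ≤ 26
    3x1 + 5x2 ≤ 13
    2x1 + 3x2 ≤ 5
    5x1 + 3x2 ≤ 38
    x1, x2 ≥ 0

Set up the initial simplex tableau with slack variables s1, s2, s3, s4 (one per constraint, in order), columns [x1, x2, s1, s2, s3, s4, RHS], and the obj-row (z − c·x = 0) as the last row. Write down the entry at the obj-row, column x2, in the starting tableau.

The obj-row carries the negated objective coefficients: the x2 entry is -9.

-9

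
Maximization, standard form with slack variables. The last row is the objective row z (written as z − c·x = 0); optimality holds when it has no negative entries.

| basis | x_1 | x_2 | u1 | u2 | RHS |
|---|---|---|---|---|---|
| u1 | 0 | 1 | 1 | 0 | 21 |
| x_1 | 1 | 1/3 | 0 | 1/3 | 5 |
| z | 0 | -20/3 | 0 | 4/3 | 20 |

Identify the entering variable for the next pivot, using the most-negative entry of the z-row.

x_2

Negative z-row entries: x_2: -20/3.
The most negative is -20/3 in column x_2, so x_2 enters.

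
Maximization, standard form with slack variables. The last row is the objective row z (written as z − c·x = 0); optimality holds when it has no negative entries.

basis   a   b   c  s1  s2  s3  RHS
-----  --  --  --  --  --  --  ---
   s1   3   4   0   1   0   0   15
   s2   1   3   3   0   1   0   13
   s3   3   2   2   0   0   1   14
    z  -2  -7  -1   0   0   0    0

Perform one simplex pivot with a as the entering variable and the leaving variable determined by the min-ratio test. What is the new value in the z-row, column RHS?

Ratio test on column a — row 1: 15/3 = 5; row 2: 13/1 = 13; row 3: 14/3 = 14/3. Minimum is 14/3 at row 3 (s3 leaves); pivot element 3.
Divide row 3 by 3; eliminate column a from the other rows.
z-row update in column RHS: 0 − (-2)·(14/3) = 28/3.

28/3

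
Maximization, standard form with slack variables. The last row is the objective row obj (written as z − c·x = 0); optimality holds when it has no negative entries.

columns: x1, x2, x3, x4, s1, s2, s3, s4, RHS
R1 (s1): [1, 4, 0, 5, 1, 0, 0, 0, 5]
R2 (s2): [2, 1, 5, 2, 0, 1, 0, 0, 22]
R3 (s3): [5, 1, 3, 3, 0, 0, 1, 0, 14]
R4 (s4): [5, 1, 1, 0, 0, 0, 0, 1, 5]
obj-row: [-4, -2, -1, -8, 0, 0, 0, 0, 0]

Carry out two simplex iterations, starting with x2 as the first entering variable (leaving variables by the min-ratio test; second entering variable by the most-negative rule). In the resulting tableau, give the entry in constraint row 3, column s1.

Ratio test on column x2 — row 1: 5/4 = 5/4; row 2: 22/1 = 22; row 3: 14/1 = 14; row 4: 5/1 = 5. Minimum is 5/4 at row 1 (s1 leaves); pivot element 4.
Divide row 1 by 4; eliminate column x2 from the other rows.
Second iteration: most negative obj-row entry is -11/2 in column x4, so x4 enters.
Ratio test on column x4 — row 1: (5/4)/(5/4) = 1; row 2: (83/4)/(3/4) = 83/3; row 3: (51/4)/(7/4) = 51/7; row 4: entry -5/4 ≤ 0. Minimum is 1 at row 1 (x2 leaves); pivot element 5/4.
Divide row 1 by 5/4; eliminate column x4 from the other rows.
After both pivots, the entry at constraint row 3, column s1 is -3/5.

-3/5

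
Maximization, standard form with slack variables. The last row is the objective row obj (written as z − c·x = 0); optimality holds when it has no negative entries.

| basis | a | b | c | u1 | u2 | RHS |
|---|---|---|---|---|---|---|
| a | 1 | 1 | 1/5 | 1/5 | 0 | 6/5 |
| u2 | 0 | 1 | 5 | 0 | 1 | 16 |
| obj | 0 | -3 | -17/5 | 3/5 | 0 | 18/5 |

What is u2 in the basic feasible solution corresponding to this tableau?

u2 is basic (row 2); its value is the RHS of that row, 16.

16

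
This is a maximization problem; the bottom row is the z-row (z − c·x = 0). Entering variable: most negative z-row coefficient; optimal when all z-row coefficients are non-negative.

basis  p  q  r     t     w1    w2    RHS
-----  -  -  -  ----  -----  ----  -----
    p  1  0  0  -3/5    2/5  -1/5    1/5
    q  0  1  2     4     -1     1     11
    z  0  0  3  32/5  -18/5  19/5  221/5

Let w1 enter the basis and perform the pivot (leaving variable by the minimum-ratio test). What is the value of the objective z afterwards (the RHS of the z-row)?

Ratio test on column w1 — row 1: (1/5)/(2/5) = 1/2; row 2: entry -1 ≤ 0. Minimum is 1/2 at row 1 (p leaves); pivot element 2/5.
Pivot on row 1; the z-row RHS becomes 221/5 − (-18/5)·(1/2) = 46.

46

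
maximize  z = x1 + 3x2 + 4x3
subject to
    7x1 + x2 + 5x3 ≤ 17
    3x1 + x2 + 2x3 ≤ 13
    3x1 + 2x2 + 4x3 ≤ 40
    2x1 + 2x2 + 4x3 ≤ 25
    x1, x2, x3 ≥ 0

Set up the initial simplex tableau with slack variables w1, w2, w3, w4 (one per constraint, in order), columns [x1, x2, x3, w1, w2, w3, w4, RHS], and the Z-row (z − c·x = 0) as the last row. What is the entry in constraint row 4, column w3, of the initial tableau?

Slack w3 belongs to constraint 3; its column is the unit vector e_3, so the entry in row 4 is 0.

0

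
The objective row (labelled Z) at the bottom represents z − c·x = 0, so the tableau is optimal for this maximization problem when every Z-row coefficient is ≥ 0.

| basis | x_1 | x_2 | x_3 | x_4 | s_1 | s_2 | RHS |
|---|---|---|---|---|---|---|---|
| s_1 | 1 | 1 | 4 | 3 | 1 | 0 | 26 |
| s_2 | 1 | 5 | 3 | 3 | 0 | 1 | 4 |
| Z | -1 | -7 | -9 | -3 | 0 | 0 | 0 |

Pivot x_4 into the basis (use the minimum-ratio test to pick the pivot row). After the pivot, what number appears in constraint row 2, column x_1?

Ratio test on column x_4 — row 1: 26/3 = 26/3; row 2: 4/3 = 4/3. Minimum is 4/3 at row 2 (s_2 leaves); pivot element 3.
Divide row 2 by 3; eliminate column x_4 from the other rows.
In the new row 2, the x_1 entry is the old entry divided by the pivot: 1/3 = 1/3.

1/3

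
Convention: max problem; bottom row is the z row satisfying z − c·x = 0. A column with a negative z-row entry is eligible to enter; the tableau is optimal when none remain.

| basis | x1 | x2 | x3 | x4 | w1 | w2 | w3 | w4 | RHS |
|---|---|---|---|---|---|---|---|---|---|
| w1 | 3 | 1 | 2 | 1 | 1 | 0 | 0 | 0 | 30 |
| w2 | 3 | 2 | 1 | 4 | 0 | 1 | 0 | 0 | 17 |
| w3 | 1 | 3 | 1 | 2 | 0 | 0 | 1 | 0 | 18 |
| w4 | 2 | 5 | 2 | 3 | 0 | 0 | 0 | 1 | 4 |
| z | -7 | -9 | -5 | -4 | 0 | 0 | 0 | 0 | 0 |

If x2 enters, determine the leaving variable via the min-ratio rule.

Column x2 entries and ratios — w1: 30/1 = 30; w2: 17/2 = 17/2; w3: 18/3 = 6; w4: 4/5 = 4/5.
Smallest ratio is 4/5 in the row of w4, so w4 leaves.

w4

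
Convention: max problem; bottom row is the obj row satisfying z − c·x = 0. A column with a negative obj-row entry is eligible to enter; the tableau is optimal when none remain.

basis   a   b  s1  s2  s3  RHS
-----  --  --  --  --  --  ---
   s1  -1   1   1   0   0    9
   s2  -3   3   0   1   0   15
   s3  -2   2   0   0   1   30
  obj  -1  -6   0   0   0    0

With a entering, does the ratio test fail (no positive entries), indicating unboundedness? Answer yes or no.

Every constraint-row entry in column a is ≤ 0, so increasing a is unbounded.

yes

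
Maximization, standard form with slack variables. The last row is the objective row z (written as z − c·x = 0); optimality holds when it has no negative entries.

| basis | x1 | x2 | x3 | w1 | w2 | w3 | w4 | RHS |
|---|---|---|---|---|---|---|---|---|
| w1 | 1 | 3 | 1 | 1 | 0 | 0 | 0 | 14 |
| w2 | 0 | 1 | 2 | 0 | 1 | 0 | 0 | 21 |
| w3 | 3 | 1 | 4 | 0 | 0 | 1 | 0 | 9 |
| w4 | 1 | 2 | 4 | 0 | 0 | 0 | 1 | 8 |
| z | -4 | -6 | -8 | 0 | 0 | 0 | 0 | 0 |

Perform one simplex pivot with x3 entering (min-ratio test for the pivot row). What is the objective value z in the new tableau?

16

Ratio test on column x3 — row 1: 14/1 = 14; row 2: 21/2 = 21/2; row 3: 9/4 = 9/4; row 4: 8/4 = 2. Minimum is 2 at row 4 (w4 leaves); pivot element 4.
Pivot on row 4; the z-row RHS becomes 0 − (-8)·2 = 16.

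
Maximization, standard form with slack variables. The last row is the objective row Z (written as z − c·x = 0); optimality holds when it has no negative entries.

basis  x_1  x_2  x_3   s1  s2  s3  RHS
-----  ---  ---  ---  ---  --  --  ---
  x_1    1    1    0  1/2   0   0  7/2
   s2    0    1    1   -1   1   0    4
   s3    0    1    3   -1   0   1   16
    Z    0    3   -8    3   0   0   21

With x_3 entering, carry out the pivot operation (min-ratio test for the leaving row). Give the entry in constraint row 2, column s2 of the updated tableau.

1

Ratio test on column x_3 — row 1: entry 0 ≤ 0; row 2: 4/1 = 4; row 3: 16/3 = 16/3. Minimum is 4 at row 2 (s2 leaves); pivot element 1.
Divide row 2 by 1; eliminate column x_3 from the other rows.
In the new row 2, the s2 entry is the old entry divided by the pivot: 1/1 = 1.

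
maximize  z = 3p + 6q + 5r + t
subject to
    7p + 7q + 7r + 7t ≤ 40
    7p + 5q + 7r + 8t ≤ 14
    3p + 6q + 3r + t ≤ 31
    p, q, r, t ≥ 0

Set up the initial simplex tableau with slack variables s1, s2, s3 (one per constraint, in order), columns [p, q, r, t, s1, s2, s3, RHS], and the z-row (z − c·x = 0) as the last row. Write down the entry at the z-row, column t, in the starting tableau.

-1

The z-row carries the negated objective coefficients: the t entry is -1.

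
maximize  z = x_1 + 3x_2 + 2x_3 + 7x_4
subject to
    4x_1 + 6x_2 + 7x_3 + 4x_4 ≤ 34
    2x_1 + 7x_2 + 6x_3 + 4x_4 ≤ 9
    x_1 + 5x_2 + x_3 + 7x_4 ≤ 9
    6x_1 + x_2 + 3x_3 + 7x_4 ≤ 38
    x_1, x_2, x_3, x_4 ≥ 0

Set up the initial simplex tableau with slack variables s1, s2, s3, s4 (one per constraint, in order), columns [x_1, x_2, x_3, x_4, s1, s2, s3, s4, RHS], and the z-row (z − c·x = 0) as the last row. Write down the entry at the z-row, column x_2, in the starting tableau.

The z-row carries the negated objective coefficients: the x_2 entry is -3.

-3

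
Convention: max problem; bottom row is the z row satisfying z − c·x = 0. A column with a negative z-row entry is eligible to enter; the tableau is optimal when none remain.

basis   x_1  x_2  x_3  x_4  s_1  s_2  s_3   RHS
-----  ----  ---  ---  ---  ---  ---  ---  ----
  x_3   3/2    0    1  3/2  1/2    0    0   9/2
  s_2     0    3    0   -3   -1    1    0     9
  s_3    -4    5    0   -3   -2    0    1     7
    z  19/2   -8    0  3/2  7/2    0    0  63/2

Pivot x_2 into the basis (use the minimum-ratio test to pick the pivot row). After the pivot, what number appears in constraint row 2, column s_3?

Ratio test on column x_2 — row 1: entry 0 ≤ 0; row 2: 9/3 = 3; row 3: 7/5 = 7/5. Minimum is 7/5 at row 3 (s_3 leaves); pivot element 5.
Divide row 3 by 5; eliminate column x_2 from the other rows.
Row 2 update in column s_3: 0 − 3·(1/5) = -3/5.

-3/5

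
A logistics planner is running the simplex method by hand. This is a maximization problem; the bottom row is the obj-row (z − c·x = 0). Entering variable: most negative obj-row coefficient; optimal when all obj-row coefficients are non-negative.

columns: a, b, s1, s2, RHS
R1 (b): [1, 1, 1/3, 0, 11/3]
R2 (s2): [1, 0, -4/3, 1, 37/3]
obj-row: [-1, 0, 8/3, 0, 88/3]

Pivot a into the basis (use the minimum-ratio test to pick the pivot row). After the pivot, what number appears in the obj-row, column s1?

3

Ratio test on column a — row 1: (11/3)/1 = 11/3; row 2: (37/3)/1 = 37/3. Minimum is 11/3 at row 1 (b leaves); pivot element 1.
Divide row 1 by 1; eliminate column a from the other rows.
obj-row update in column s1: 8/3 − (-1)·(1/3) = 3.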